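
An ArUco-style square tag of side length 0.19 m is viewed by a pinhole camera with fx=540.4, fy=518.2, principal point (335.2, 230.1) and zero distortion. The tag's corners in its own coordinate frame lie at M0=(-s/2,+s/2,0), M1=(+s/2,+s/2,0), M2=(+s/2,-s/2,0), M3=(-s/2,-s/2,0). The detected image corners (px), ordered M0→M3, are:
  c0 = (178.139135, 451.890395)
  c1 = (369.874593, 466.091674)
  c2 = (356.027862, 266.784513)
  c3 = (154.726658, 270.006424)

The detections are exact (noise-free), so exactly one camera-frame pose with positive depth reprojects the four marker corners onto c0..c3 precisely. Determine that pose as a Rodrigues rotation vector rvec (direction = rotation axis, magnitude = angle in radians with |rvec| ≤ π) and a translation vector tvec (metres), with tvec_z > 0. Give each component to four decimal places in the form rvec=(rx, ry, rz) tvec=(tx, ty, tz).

Intrinsics K: fx=540.4, fy=518.2, cx=335.2, cy=230.1
Marker side s = 0.19 m; corners in marker frame (Z=0):
  M0 = (-0.0950, +0.0950, 0)
  M1 = (+0.0950, +0.0950, 0)
  M2 = (+0.0950, -0.0950, 0)
  M3 = (-0.0950, -0.0950, 0)
Detected image corners:
  c0 = (178.139135, 451.890395) px
  c1 = (369.874593, 466.091674) px
  c2 = (356.027862, 266.784513) px
  c3 = (154.726658, 270.006424) px
Planar DLT: solve 8×8 A·h = b for H (H[2,2]=1):
  H  [+903.92516 +179.32481 +260.38734]
  H  [-147.94214 +1111.06411 +366.30528]
  H  [-0.48985 +0.30263 +1.00000]
B = K⁻¹H; ‖b₁‖=2.037467, ‖b₂‖=2.037467; λ = 2/(‖b₁‖+‖b₂‖) = 0.490805, sign → tz>0 ⇒ λ=+0.490805
r₁ = λ·B[:,0] = (+0.97010,-0.03337,-0.24042); r₂ = λ·B[:,1] = (+0.07074,+0.98637,+0.14853)
r₃ = r₁×r₂ = (+0.23219,-0.16110,+0.95924); SVD([r₁ r₂ r₃]) → R = UVᵀ:
  R  [+0.97010 +0.07074 +0.23219]
  R  [-0.03337 +0.98637 -0.16110]
  R  [-0.24042 +0.14853 +0.95924]
t = (-0.06795, +0.12900, +0.49081) m
tr R = 2.915708; θ = arccos((tr R − 1)/2) = 0.291360 rad = 16.694°
axis k = ((R−Rᵀ)₃₂, (R−Rᵀ)₁₃, (R−Rᵀ)₂₁) / (2 sinθ) = (+0.538939, +0.822624, -0.181203)
rvec = θ·k = (+0.157025, +0.239680, -0.052795)

rvec=(0.1570, 0.2397, -0.0528) tvec=(-0.0679, 0.1290, 0.4908)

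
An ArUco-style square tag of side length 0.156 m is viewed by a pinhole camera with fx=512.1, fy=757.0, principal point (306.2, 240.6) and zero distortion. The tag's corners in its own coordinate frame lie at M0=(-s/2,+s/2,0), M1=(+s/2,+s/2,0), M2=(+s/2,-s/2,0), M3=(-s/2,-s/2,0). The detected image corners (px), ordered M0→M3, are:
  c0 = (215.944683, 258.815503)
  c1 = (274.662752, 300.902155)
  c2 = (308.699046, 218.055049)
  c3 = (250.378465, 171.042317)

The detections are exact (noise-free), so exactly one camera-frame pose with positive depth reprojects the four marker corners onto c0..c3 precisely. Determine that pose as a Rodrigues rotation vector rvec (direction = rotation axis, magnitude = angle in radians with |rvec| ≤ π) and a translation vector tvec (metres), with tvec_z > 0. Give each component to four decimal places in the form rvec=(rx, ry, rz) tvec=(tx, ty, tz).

Intrinsics K: fx=512.1, fy=757.0, cx=306.2, cy=240.6
Marker side s = 0.156 m; corners in marker frame (Z=0):
  M0 = (-0.0780, +0.0780, 0)
  M1 = (+0.0780, +0.0780, 0)
  M2 = (+0.0780, -0.0780, 0)
  M3 = (-0.0780, -0.0780, 0)
Detected image corners:
  c0 = (215.944683, 258.815503) px
  c1 = (274.662752, 300.902155) px
  c2 = (308.699046, 218.055049) px
  c3 = (250.378465, 171.042317) px
Planar DLT: solve 8×8 A·h = b for H (H[2,2]=1):
  H  [+454.11173 -184.64974 +262.93114]
  H  [+356.79733 +577.92323 +238.16753]
  H  [+0.30095 +0.13252 +1.00000]
B = K⁻¹H; ‖b₁‖=0.855159, ‖b₂‖=0.855159; λ = 2/(‖b₁‖+‖b₂‖) = 1.169373, sign → tz>0 ⇒ λ=+1.169373
r₁ = λ·B[:,0] = (+0.82654,+0.43931,+0.35192); r₂ = λ·B[:,1] = (-0.51430,+0.84349,+0.15496)
r₃ = r₁×r₂ = (-0.22876,-0.30908,+0.92311); SVD([r₁ r₂ r₃]) → R = UVᵀ:
  R  [+0.82654 -0.51430 -0.22876]
  R  [+0.43931 +0.84349 -0.30908]
  R  [+0.35192 +0.15496 +0.92311]
t = (-0.09880, -0.00376, +1.16937) m
tr R = 2.593141; θ = arccos((tr R − 1)/2) = 0.649195 rad = 37.196°
axis k = ((R−Rᵀ)₃₂, (R−Rᵀ)₁₃, (R−Rᵀ)₂₁) / (2 sinθ) = (+0.383792, -0.480263, +0.788702)
rvec = θ·k = (+0.249156, -0.311784, +0.512022)

rvec=(0.2492, -0.3118, 0.5120) tvec=(-0.0988, -0.0038, 1.1694)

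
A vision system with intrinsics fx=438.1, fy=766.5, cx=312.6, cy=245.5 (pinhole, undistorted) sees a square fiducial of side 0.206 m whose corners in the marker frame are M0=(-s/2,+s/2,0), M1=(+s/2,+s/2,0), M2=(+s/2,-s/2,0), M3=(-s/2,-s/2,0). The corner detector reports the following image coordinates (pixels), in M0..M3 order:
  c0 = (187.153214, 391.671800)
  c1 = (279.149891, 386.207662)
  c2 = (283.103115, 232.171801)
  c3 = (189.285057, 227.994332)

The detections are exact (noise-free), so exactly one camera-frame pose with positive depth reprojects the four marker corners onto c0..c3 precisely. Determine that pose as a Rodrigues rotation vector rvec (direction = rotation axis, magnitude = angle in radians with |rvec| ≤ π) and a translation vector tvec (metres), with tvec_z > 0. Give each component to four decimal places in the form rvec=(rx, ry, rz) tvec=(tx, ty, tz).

rvec=(0.1098, -0.2919, 0.0363) tvec=(-0.1712, 0.0829, 0.9798)

Intrinsics K: fx=438.1, fy=766.5, cx=312.6, cy=245.5
Marker side s = 0.206 m; corners in marker frame (Z=0):
  M0 = (-0.1030, +0.1030, 0)
  M1 = (+0.1030, +0.1030, 0)
  M2 = (+0.1030, -0.1030, 0)
  M3 = (-0.1030, -0.1030, 0)
Detected image corners:
  c0 = (187.153214, 391.671800) px
  c1 = (279.149891, 386.207662) px
  c2 = (283.103115, 232.171801) px
  c3 = (189.285057, 227.994332) px
Planar DLT: solve 8×8 A·h = b for H (H[2,2]=1):
  H  [+520.20015 +9.69654 +236.06815]
  H  [+87.94704 +802.88337 +310.35924]
  H  [+0.29505 +0.10483 +1.00000]
B = K⁻¹H; ‖b₁‖=1.020656, ‖b₂‖=1.020656; λ = 2/(‖b₁‖+‖b₂‖) = 0.979762, sign → tz>0 ⇒ λ=+0.979762
r₁ = λ·B[:,0] = (+0.95710,+0.01983,+0.28908); r₂ = λ·B[:,1] = (-0.05160,+0.99337,+0.10271)
r₃ = r₁×r₂ = (-0.28513,-0.11322,+0.95178); SVD([r₁ r₂ r₃]) → R = UVᵀ:
  R  [+0.95710 -0.05160 -0.28513]
  R  [+0.01983 +0.99337 -0.11322]
  R  [+0.28908 +0.10271 +0.95178]
t = (-0.17115, +0.08290, +0.97976) m
tr R = 2.902249; θ = arccos((tr R − 1)/2) = 0.313938 rad = 17.987°
axis k = ((R−Rᵀ)₃₂, (R−Rᵀ)₁₃, (R−Rᵀ)₂₁) / (2 sinθ) = (+0.349612, -0.929729, +0.115650)
rvec = θ·k = (+0.109757, -0.291878, +0.036307)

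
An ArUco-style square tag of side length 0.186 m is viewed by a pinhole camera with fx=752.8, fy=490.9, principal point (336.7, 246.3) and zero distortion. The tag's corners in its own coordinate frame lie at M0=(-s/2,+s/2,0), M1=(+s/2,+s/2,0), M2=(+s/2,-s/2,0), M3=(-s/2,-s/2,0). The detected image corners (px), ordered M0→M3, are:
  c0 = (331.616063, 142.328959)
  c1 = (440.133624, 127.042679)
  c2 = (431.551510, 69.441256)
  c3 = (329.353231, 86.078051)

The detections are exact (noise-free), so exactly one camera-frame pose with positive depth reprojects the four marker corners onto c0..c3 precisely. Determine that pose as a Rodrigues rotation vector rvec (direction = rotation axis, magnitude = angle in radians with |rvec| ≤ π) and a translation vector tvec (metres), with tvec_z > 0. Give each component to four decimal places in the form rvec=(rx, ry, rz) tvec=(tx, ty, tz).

rvec=(-0.4048, 0.3075, -0.0893) tvec=(0.0775, -0.3687, 1.2862)

Intrinsics K: fx=752.8, fy=490.9, cx=336.7, cy=246.3
Marker side s = 0.186 m; corners in marker frame (Z=0):
  M0 = (-0.0930, +0.0930, 0)
  M1 = (+0.0930, +0.0930, 0)
  M2 = (+0.0930, -0.0930, 0)
  M3 = (-0.0930, -0.0930, 0)
Detected image corners:
  c0 = (331.616063, 142.328959) px
  c1 = (440.133624, 127.042679) px
  c2 = (431.551510, 69.441256) px
  c3 = (329.353231, 86.078051) px
Planar DLT: solve 8×8 A·h = b for H (H[2,2]=1):
  H  [+483.62015 -90.50744 +382.03243]
  H  [-108.74337 +272.90326 +105.55789]
  H  [-0.21486 -0.31141 +1.00000]
B = K⁻¹H; ‖b₁‖=0.777511, ‖b₂‖=0.777511; λ = 2/(‖b₁‖+‖b₂‖) = 1.286155, sign → tz>0 ⇒ λ=+1.286155
r₁ = λ·B[:,0] = (+0.94986,-0.14625,-0.27635); r₂ = λ·B[:,1] = (+0.02451,+0.91596,-0.40052)
r₃ = r₁×r₂ = (+0.31170,+0.37367,+0.87362); SVD([r₁ r₂ r₃]) → R = UVᵀ:
  R  [+0.94986 +0.02451 +0.31170]
  R  [-0.14625 +0.91596 +0.37367]
  R  [-0.27635 -0.40052 +0.87362]
t = (+0.07745, -0.36874, +1.28616) m
tr R = 2.739444; θ = arccos((tr R − 1)/2) = 0.516158 rad = 29.574°
axis k = ((R−Rᵀ)₃₂, (R−Rᵀ)₁₃, (R−Rᵀ)₂₁) / (2 sinθ) = (-0.784321, +0.595746, -0.172996)
rvec = θ·k = (-0.404833, +0.307499, -0.089293)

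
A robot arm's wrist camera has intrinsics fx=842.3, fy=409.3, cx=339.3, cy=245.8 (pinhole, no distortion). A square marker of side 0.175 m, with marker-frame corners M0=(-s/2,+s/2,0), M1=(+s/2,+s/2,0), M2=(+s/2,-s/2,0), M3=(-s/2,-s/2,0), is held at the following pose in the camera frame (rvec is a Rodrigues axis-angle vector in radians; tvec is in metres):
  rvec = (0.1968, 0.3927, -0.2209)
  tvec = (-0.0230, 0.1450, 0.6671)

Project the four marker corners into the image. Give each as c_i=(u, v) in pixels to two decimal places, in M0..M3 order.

Intrinsics K: fx=842.3, fy=409.3, cx=339.3, cy=245.8
Marker side s = 0.175 m; corners in marker frame (Z=0):
  M0 = (-0.0875, +0.0875, 0)
  M1 = (+0.0875, +0.0875, 0)
  M2 = (+0.0875, -0.0875, 0)
  M3 = (-0.0875, -0.0875, 0)
rvec = (0.1968, 0.3927, -0.2209), |rvec| = θ = 0.49167 rad = 28.171°
Rodrigues: sinθ=0.47210, 1−cosθ=0.11845; R = I + sinθ·[k]× + (1−cosθ)·[k]×²:
    [+0.90052 +0.24998 +0.35577]
    [-0.17424 +0.95711 -0.23147]
    [-0.39837 +0.14646 +0.90546]
t = (-0.0230, 0.1450, 0.6671) m
M0: Pc = R·M0+t = (-0.07992, +0.24399, +0.71477); u = 842.3·(-0.07992)/0.71477 + 339.3 = 245.1176, v = 409.3·(+0.24399)/0.71477 + 245.8 = 385.5176
M1: Pc = R·M1+t = (+0.07767, +0.21350, +0.64506); u = 842.3·(+0.07767)/0.64506 + 339.3 = 440.7178, v = 409.3·(+0.21350)/0.64506 + 245.8 = 381.2703
M2: Pc = R·M2+t = (+0.03392, +0.04601, +0.61943); u = 842.3·(+0.03392)/0.61943 + 339.3 = 385.4285, v = 409.3·(+0.04601)/0.61943 + 245.8 = 276.2001
M3: Pc = R·M3+t = (-0.12367, +0.07650, +0.68914); u = 842.3·(-0.12367)/0.68914 + 339.3 = 188.1466, v = 409.3·(+0.07650)/0.68914 + 245.8 = 291.2345

c0=(245.12, 385.52) c1=(440.72, 381.27) c2=(385.43, 276.20) c3=(188.15, 291.23)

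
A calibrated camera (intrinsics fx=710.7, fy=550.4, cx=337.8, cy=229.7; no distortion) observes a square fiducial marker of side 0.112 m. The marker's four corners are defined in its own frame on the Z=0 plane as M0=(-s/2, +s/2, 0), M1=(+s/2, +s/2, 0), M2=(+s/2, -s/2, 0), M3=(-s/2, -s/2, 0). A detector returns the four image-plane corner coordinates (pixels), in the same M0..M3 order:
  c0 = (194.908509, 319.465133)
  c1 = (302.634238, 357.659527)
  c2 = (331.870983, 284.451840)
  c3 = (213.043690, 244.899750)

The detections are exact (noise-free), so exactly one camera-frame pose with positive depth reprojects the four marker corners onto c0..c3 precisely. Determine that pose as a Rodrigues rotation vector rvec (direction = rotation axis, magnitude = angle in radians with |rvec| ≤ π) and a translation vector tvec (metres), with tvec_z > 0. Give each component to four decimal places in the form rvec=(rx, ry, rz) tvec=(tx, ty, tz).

Intrinsics K: fx=710.7, fy=550.4, cx=337.8, cy=229.7
Marker side s = 0.112 m; corners in marker frame (Z=0):
  M0 = (-0.0560, +0.0560, 0)
  M1 = (+0.0560, +0.0560, 0)
  M2 = (+0.0560, -0.0560, 0)
  M3 = (-0.0560, -0.0560, 0)
Detected image corners:
  c0 = (194.908509, 319.465133) px
  c1 = (302.634238, 357.659527) px
  c2 = (331.870983, 284.451840) px
  c3 = (213.043690, 244.899750) px
Planar DLT: solve 8×8 A·h = b for H (H[2,2]=1):
  H  [+939.55481 +2.75941 +259.22437]
  H  [+266.28961 +906.88402 +303.02333]
  H  [-0.26694 +0.81922 +1.00000]
B = K⁻¹H; ‖b₁‖=1.588971, ‖b₂‖=1.588971; λ = 2/(‖b₁‖+‖b₂‖) = 0.629338, sign → tz>0 ⇒ λ=+0.629338
r₁ = λ·B[:,0] = (+0.91184,+0.37459,-0.16800); r₂ = λ·B[:,1] = (-0.24261,+0.82179,+0.51557)
r₃ = r₁×r₂ = (+0.33118,-0.42936,+0.84022); SVD([r₁ r₂ r₃]) → R = UVᵀ:
  R  [+0.91184 -0.24261 +0.33118]
  R  [+0.37459 +0.82179 -0.42936]
  R  [-0.16800 +0.51557 +0.84022]
t = (-0.06958, +0.08384, +0.62934) m
tr R = 2.573849; θ = arccos((tr R − 1)/2) = 0.664987 rad = 38.101°
axis k = ((R−Rᵀ)₃₂, (R−Rᵀ)₁₃, (R−Rᵀ)₂₁) / (2 sinθ) = (+0.765680, +0.404491, +0.500122)
rvec = θ·k = (+0.509167, +0.268981, +0.332575)

rvec=(0.5092, 0.2690, 0.3326) tvec=(-0.0696, 0.0838, 0.6293)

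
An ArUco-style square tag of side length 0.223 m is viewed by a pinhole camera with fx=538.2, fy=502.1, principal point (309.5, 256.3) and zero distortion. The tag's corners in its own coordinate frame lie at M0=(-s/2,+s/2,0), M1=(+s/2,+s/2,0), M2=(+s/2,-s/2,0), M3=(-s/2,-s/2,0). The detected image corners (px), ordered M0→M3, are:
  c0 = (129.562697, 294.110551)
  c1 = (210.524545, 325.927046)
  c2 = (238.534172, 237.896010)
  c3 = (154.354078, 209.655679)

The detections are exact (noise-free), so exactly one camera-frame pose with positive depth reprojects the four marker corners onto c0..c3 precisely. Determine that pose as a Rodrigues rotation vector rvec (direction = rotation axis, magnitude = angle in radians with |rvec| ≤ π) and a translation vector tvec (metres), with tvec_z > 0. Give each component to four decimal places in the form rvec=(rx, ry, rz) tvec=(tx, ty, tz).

Intrinsics K: fx=538.2, fy=502.1, cx=309.5, cy=256.3
Marker side s = 0.223 m; corners in marker frame (Z=0):
  M0 = (-0.1115, +0.1115, 0)
  M1 = (+0.1115, +0.1115, 0)
  M2 = (+0.1115, -0.1115, 0)
  M3 = (-0.1115, -0.1115, 0)
Detected image corners:
  c0 = (129.562697, 294.110551) px
  c1 = (210.524545, 325.927046) px
  c2 = (238.534172, 237.896010) px
  c3 = (154.354078, 209.655679) px
Planar DLT: solve 8×8 A·h = b for H (H[2,2]=1):
  H  [+329.49533 -99.19354 +182.06884]
  H  [+75.47709 +414.23778 +267.02449]
  H  [-0.22208 +0.10377 +1.00000]
B = K⁻¹H; ‖b₁‖=0.816297, ‖b₂‖=0.816297; λ = 2/(‖b₁‖+‖b₂‖) = 1.225045, sign → tz>0 ⇒ λ=+1.225045
r₁ = λ·B[:,0] = (+0.90644,+0.32303,-0.27206); r₂ = λ·B[:,1] = (-0.29889,+0.94578,+0.12713)
r₃ = r₁×r₂ = (+0.29837,-0.03392,+0.95385); SVD([r₁ r₂ r₃]) → R = UVᵀ:
  R  [+0.90644 -0.29889 +0.29837]
  R  [+0.32303 +0.94578 -0.03392]
  R  [-0.27206 +0.12713 +0.95385]
t = (-0.29006, +0.02617, +1.22504) m
tr R = 2.806073; θ = arccos((tr R − 1)/2) = 0.444010 rad = 25.440°
axis k = ((R−Rᵀ)₃₂, (R−Rᵀ)₁₃, (R−Rᵀ)₂₁) / (2 sinθ) = (+0.187451, +0.663962, +0.723890)
rvec = θ·k = (+0.083230, +0.294805, +0.321414)

rvec=(0.0832, 0.2948, 0.3214) tvec=(-0.2901, 0.0262, 1.2250)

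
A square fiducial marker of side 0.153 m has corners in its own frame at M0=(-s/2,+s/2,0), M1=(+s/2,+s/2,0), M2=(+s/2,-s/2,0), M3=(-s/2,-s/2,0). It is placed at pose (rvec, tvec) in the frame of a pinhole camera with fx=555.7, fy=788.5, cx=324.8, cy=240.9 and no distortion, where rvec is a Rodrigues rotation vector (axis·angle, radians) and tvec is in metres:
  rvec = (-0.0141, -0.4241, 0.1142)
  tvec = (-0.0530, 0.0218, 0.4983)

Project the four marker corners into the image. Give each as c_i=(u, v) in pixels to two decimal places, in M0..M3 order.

c0=(168.57, 392.32) c1=(333.25, 400.29) c2=(350.34, 173.50) c3=(189.95, 135.36)

Intrinsics K: fx=555.7, fy=788.5, cx=324.8, cy=240.9
Marker side s = 0.153 m; corners in marker frame (Z=0):
  M0 = (-0.0765, +0.0765, 0)
  M1 = (+0.0765, +0.0765, 0)
  M2 = (+0.0765, -0.0765, 0)
  M3 = (-0.0765, -0.0765, 0)
rvec = (-0.0141, -0.4241, 0.1142), |rvec| = θ = 0.43943 rad = 25.178°
Rodrigues: sinθ=0.42543, 1−cosθ=0.09501; R = I + sinθ·[k]× + (1−cosθ)·[k]×²:
    [+0.90509 -0.10762 -0.41137]
    [+0.11350 +0.99349 -0.01018]
    [+0.40979 -0.03748 +0.91141]
t = (-0.0530, 0.0218, 0.4983) m
M0: Pc = R·M0+t = (-0.13047, +0.08912, +0.46408); u = 555.7·(-0.13047)/0.46408 + 324.8 = 168.5709, v = 788.5·(+0.08912)/0.46408 + 240.9 = 392.3169
M1: Pc = R·M1+t = (+0.00801, +0.10648, +0.52678); u = 555.7·(+0.00801)/0.52678 + 324.8 = 333.2462, v = 788.5·(+0.10648)/0.52678 + 240.9 = 400.2887
M2: Pc = R·M2+t = (+0.02447, -0.04552, +0.53252); u = 555.7·(+0.02447)/0.53252 + 324.8 = 350.3377, v = 788.5·(-0.04552)/0.53252 + 240.9 = 173.5001
M3: Pc = R·M3+t = (-0.11401, -0.06288, +0.46982); u = 555.7·(-0.11401)/0.46982 + 324.8 = 189.9531, v = 788.5·(-0.06288)/0.46982 + 240.9 = 135.3603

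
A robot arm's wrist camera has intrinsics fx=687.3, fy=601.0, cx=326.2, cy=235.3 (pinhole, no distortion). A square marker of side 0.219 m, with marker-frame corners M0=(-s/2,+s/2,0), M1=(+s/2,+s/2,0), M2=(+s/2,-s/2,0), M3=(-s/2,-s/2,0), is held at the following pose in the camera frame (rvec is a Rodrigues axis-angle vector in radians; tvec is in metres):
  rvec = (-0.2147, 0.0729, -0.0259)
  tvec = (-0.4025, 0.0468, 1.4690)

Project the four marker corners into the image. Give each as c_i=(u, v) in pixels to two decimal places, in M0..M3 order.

c0=(85.13, 300.40) c1=(186.94, 298.03) c2=(189.52, 209.47) c3=(90.86, 212.67)

Intrinsics K: fx=687.3, fy=601.0, cx=326.2, cy=235.3
Marker side s = 0.219 m; corners in marker frame (Z=0):
  M0 = (-0.1095, +0.1095, 0)
  M1 = (+0.1095, +0.1095, 0)
  M2 = (+0.1095, -0.1095, 0)
  M3 = (-0.1095, -0.1095, 0)
rvec = (-0.2147, 0.0729, -0.0259), |rvec| = θ = 0.22821 rad = 13.076°
Rodrigues: sinθ=0.22624, 1−cosθ=0.02593; R = I + sinθ·[k]× + (1−cosθ)·[k]×²:
    [+0.99702 +0.01788 +0.07504]
    [-0.03347 +0.97672 +0.21190]
    [-0.06950 -0.21378 +0.97441]
t = (-0.4025, 0.0468, 1.4690) m
M0: Pc = R·M0+t = (-0.50972, +0.15742, +1.45320); u = 687.3·(-0.50972)/1.45320 + 326.2 = 85.1271, v = 601.0·(+0.15742)/1.45320 + 235.3 = 300.4022
M1: Pc = R·M1+t = (-0.29137, +0.15009, +1.43798); u = 687.3·(-0.29137)/1.43798 + 326.2 = 186.9372, v = 601.0·(+0.15009)/1.43798 + 235.3 = 298.0280
M2: Pc = R·M2+t = (-0.29528, -0.06382, +1.48480); u = 687.3·(-0.29528)/1.48480 + 326.2 = 189.5154, v = 601.0·(-0.06382)/1.48480 + 235.3 = 209.4696
M3: Pc = R·M3+t = (-0.51363, -0.05649, +1.50002); u = 687.3·(-0.51363)/1.50002 + 326.2 = 90.8568, v = 601.0·(-0.05649)/1.50002 + 235.3 = 212.6683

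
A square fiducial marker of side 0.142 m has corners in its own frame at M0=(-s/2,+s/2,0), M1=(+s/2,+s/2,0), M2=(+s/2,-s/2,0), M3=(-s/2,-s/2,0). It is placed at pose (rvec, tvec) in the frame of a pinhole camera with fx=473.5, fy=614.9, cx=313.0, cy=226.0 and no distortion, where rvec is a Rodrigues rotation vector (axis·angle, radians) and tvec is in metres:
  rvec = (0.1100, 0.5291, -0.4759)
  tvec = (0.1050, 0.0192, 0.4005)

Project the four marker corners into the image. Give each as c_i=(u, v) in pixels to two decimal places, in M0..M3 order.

Intrinsics K: fx=473.5, fy=614.9, cx=313.0, cy=226.0
Marker side s = 0.142 m; corners in marker frame (Z=0):
  M0 = (-0.0710, +0.0710, 0)
  M1 = (+0.0710, +0.0710, 0)
  M2 = (+0.0710, -0.0710, 0)
  M3 = (-0.0710, -0.0710, 0)
rvec = (0.1100, 0.5291, -0.4759), |rvec| = θ = 0.72009 rad = 41.258°
Rodrigues: sinθ=0.65945, 1−cosθ=0.24825; R = I + sinθ·[k]× + (1−cosθ)·[k]×²:
    [+0.75754 +0.46369 +0.45948]
    [-0.40796 +0.88578 -0.22129]
    [-0.50961 -0.01982 +0.86018]
t = (0.1050, 0.0192, 0.4005) m
M0: Pc = R·M0+t = (+0.08414, +0.11106, +0.43528); u = 473.5·(+0.08414)/0.43528 + 313.0 = 404.5253, v = 614.9·(+0.11106)/0.43528 + 226.0 = 382.8844
M1: Pc = R·M1+t = (+0.19171, +0.05312, +0.36291); u = 473.5·(+0.19171)/0.36291 + 313.0 = 563.1259, v = 614.9·(+0.05312)/0.36291 + 226.0 = 316.0124
M2: Pc = R·M2+t = (+0.12586, -0.07266, +0.36572); u = 473.5·(+0.12586)/0.36572 + 313.0 = 475.9540, v = 614.9·(-0.07266)/0.36572 + 226.0 = 103.8432
M3: Pc = R·M3+t = (+0.01829, -0.01472, +0.43809); u = 473.5·(+0.01829)/0.43809 + 313.0 = 332.7713, v = 614.9·(-0.01472)/0.43809 + 226.0 = 205.3322

c0=(404.53, 382.88) c1=(563.13, 316.01) c2=(475.95, 103.84) c3=(332.77, 205.33)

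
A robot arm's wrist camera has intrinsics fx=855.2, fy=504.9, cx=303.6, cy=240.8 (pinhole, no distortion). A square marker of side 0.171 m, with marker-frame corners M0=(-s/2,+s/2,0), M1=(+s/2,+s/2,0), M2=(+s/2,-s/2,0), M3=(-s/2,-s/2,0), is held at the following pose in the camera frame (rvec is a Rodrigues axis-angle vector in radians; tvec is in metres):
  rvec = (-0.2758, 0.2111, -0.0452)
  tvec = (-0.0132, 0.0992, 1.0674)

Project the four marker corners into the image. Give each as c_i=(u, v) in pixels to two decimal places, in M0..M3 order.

c0=(226.70, 330.09) c1=(363.28, 326.93) c2=(358.56, 245.86) c3=(227.92, 251.40)

Intrinsics K: fx=855.2, fy=504.9, cx=303.6, cy=240.8
Marker side s = 0.171 m; corners in marker frame (Z=0):
  M0 = (-0.0855, +0.0855, 0)
  M1 = (+0.0855, +0.0855, 0)
  M2 = (+0.0855, -0.0855, 0)
  M3 = (-0.0855, -0.0855, 0)
rvec = (-0.2758, 0.2111, -0.0452), |rvec| = θ = 0.35025 rad = 20.068°
Rodrigues: sinθ=0.34313, 1−cosθ=0.06071; R = I + sinθ·[k]× + (1−cosθ)·[k]×²:
    [+0.97693 +0.01547 +0.21298]
    [-0.07310 +0.96134 +0.26547]
    [-0.20064 -0.27492 +0.94030]
t = (-0.0132, 0.0992, 1.0674) m
M0: Pc = R·M0+t = (-0.09541, +0.18764, +1.06105); u = 855.2·(-0.09541)/1.06105 + 303.6 = 226.7037, v = 504.9·(+0.18764)/1.06105 + 240.8 = 330.0906
M1: Pc = R·M1+t = (+0.07165, +0.17515, +1.02674); u = 855.2·(+0.07165)/1.02674 + 303.6 = 363.2795, v = 504.9·(+0.17515)/1.02674 + 240.8 = 326.9278
M2: Pc = R·M2+t = (+0.06901, +0.01076, +1.07375); u = 855.2·(+0.06901)/1.07375 + 303.6 = 358.5601, v = 504.9·(+0.01076)/1.07375 + 240.8 = 245.8574
M3: Pc = R·M3+t = (-0.09805, +0.02325, +1.10806); u = 855.2·(-0.09805)/1.10806 + 303.6 = 227.9248, v = 504.9·(+0.02325)/1.10806 + 240.8 = 251.3963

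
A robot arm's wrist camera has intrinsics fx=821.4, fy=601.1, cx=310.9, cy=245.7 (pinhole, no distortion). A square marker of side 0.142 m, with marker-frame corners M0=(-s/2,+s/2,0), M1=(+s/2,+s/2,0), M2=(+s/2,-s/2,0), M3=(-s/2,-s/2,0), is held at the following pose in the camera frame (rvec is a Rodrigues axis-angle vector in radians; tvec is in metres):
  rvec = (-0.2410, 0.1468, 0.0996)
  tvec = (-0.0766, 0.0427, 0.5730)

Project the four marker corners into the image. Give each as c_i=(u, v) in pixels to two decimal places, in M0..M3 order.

Intrinsics K: fx=821.4, fy=601.1, cx=310.9, cy=245.7
Marker side s = 0.142 m; corners in marker frame (Z=0):
  M0 = (-0.0710, +0.0710, 0)
  M1 = (+0.0710, +0.0710, 0)
  M2 = (+0.0710, -0.0710, 0)
  M3 = (-0.0710, -0.0710, 0)
rvec = (-0.2410, 0.1468, 0.0996), |rvec| = θ = 0.29925 rad = 17.146°
Rodrigues: sinθ=0.29480, 1−cosθ=0.04444; R = I + sinθ·[k]× + (1−cosθ)·[k]×²:
    [+0.98438 -0.11568 +0.13271]
    [+0.08056 +0.96625 +0.24468]
    [-0.15653 -0.23016 +0.96048]
t = (-0.0766, 0.0427, 0.5730) m
M0: Pc = R·M0+t = (-0.15470, +0.10558, +0.56777); u = 821.4·(-0.15470)/0.56777 + 310.9 = 87.0883, v = 601.1·(+0.10558)/0.56777 + 245.7 = 357.4817
M1: Pc = R·M1+t = (-0.01492, +0.11702, +0.54554); u = 821.4·(-0.01492)/0.54554 + 310.9 = 288.4327, v = 601.1·(+0.11702)/0.54554 + 245.7 = 374.6409
M2: Pc = R·M2+t = (+0.00150, -0.02018, +0.57823); u = 821.4·(+0.00150)/0.57823 + 310.9 = 313.0368, v = 601.1·(-0.02018)/0.57823 + 245.7 = 224.7176
M3: Pc = R·M3+t = (-0.13828, -0.03162, +0.60046); u = 821.4·(-0.13828)/0.60046 + 310.9 = 121.7410, v = 601.1·(-0.03162)/0.60046 + 245.7 = 214.0422

c0=(87.09, 357.48) c1=(288.43, 374.64) c2=(313.04, 224.72) c3=(121.74, 214.04)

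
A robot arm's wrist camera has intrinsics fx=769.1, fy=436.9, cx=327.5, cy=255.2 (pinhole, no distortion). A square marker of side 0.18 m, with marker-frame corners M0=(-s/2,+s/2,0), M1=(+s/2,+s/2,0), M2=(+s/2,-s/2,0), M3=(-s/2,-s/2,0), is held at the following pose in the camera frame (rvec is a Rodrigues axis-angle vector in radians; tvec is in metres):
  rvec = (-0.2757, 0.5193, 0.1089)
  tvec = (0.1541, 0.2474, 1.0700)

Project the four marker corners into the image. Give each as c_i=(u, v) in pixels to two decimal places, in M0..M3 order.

Intrinsics K: fx=769.1, fy=436.9, cx=327.5, cy=255.2
Marker side s = 0.18 m; corners in marker frame (Z=0):
  M0 = (-0.0900, +0.0900, 0)
  M1 = (+0.0900, +0.0900, 0)
  M2 = (+0.0900, -0.0900, 0)
  M3 = (-0.0900, -0.0900, 0)
rvec = (-0.2757, 0.5193, 0.1089), |rvec| = θ = 0.59795 rad = 34.260°
Rodrigues: sinθ=0.56295, 1−cosθ=0.17351; R = I + sinθ·[k]× + (1−cosθ)·[k]×²:
    [+0.86338 -0.17200 +0.47433]
    [+0.03305 +0.95736 +0.28701]
    [-0.50347 -0.23212 +0.83225]
t = (0.1541, 0.2474, 1.0700) m
M0: Pc = R·M0+t = (+0.06092, +0.33059, +1.09442); u = 769.1·(+0.06092)/1.09442 + 327.5 = 370.3082, v = 436.9·(+0.33059)/1.09442 + 255.2 = 387.1728
M1: Pc = R·M1+t = (+0.21632, +0.33654, +1.00380); u = 769.1·(+0.21632)/1.00380 + 327.5 = 493.2453, v = 436.9·(+0.33654)/1.00380 + 255.2 = 401.6767
M2: Pc = R·M2+t = (+0.24728, +0.16421, +1.04558); u = 769.1·(+0.24728)/1.04558 + 327.5 = 509.3960, v = 436.9·(+0.16421)/1.04558 + 255.2 = 323.8168
M3: Pc = R·M3+t = (+0.09188, +0.15826, +1.13620); u = 769.1·(+0.09188)/1.13620 + 327.5 = 389.6913, v = 436.9·(+0.15826)/1.13620 + 255.2 = 316.0564

c0=(370.31, 387.17) c1=(493.25, 401.68) c2=(509.40, 323.82) c3=(389.69, 316.06)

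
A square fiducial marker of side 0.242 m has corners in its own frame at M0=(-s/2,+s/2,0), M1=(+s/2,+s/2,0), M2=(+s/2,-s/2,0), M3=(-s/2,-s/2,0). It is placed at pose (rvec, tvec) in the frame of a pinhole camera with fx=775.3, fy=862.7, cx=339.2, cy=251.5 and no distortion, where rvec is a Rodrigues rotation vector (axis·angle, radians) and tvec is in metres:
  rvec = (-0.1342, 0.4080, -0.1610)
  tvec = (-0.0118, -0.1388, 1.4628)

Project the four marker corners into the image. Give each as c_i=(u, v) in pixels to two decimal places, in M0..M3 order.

Intrinsics K: fx=775.3, fy=862.7, cx=339.2, cy=251.5
Marker side s = 0.242 m; corners in marker frame (Z=0):
  M0 = (-0.1210, +0.1210, 0)
  M1 = (+0.1210, +0.1210, 0)
  M2 = (+0.1210, -0.1210, 0)
  M3 = (-0.1210, -0.1210, 0)
rvec = (-0.1342, 0.4080, -0.1610), |rvec| = θ = 0.45869 rad = 26.281°
Rodrigues: sinθ=0.44277, 1−cosθ=0.10337; R = I + sinθ·[k]× + (1−cosθ)·[k]×²:
    [+0.90548 +0.12851 +0.40446]
    [-0.18231 +0.97842 +0.09727]
    [-0.38323 -0.16182 +0.90937]
t = (-0.0118, -0.1388, 1.4628) m
M0: Pc = R·M0+t = (-0.10581, +0.00165, +1.48959); u = 775.3·(-0.10581)/1.48959 + 339.2 = 284.1265, v = 862.7·(+0.00165)/1.48959 + 251.5 = 252.4547
M1: Pc = R·M1+t = (+0.11331, -0.04247, +1.39685); u = 775.3·(+0.11331)/1.39685 + 339.2 = 402.0929, v = 862.7·(-0.04247)/1.39685 + 251.5 = 225.2694
M2: Pc = R·M2+t = (+0.08221, -0.27925, +1.43601); u = 775.3·(+0.08221)/1.43601 + 339.2 = 383.5869, v = 862.7·(-0.27925)/1.43601 + 251.5 = 83.7381
M3: Pc = R·M3+t = (-0.13691, -0.23513, +1.52875); u = 775.3·(-0.13691)/1.52875 + 339.2 = 269.7648, v = 862.7·(-0.23513)/1.52875 + 251.5 = 118.8129

c0=(284.13, 252.45) c1=(402.09, 225.27) c2=(383.59, 83.74) c3=(269.76, 118.81)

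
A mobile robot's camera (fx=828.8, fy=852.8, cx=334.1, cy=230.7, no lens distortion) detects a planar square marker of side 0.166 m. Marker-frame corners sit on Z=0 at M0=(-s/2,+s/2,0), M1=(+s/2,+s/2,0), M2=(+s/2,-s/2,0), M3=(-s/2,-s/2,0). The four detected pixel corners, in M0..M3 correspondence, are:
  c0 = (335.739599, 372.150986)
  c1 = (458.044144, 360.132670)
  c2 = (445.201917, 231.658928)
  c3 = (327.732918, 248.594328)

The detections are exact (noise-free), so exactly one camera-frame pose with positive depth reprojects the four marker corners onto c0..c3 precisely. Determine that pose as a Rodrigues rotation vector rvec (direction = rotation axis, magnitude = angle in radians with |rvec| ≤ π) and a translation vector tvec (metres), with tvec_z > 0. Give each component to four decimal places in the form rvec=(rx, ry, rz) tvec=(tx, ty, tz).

rvec=(-0.2349, 0.3097, -0.1054) tvec=(0.0753, 0.0930, 1.1105)

Intrinsics K: fx=828.8, fy=852.8, cx=334.1, cy=230.7
Marker side s = 0.166 m; corners in marker frame (Z=0):
  M0 = (-0.0830, +0.0830, 0)
  M1 = (+0.0830, +0.0830, 0)
  M2 = (+0.0830, -0.0830, 0)
  M3 = (-0.0830, -0.0830, 0)
Detected image corners:
  c0 = (335.739599, 372.150986) px
  c1 = (458.044144, 360.132670) px
  c2 = (445.201917, 231.658928) px
  c3 = (327.732918, 248.594328) px
Planar DLT: solve 8×8 A·h = b for H (H[2,2]=1):
  H  [+619.96084 -23.81859 +390.28890]
  H  [-166.40840 +692.01578 +302.13837]
  H  [-0.26037 -0.22034 +1.00000]
B = K⁻¹H; ‖b₁‖=0.900511, ‖b₂‖=0.900511; λ = 2/(‖b₁‖+‖b₂‖) = 1.110481, sign → tz>0 ⇒ λ=+1.110481
r₁ = λ·B[:,0] = (+0.94722,-0.13847,-0.28914); r₂ = λ·B[:,1] = (+0.06672,+0.96731,-0.24468)
r₃ = r₁×r₂ = (+0.31357,+0.21247,+0.92549); SVD([r₁ r₂ r₃]) → R = UVᵀ:
  R  [+0.94722 +0.06672 +0.31357]
  R  [-0.13847 +0.96731 +0.21247]
  R  [-0.28914 -0.24468 +0.92549]
t = (+0.07529, +0.09302, +1.11048) m
tr R = 2.840014; θ = arccos((tr R − 1)/2) = 0.402697 rad = 23.073°
axis k = ((R−Rᵀ)₃₂, (R−Rᵀ)₁₃, (R−Rᵀ)₂₁) / (2 sinθ) = (-0.583253, +0.768948, -0.261791)
rvec = θ·k = (-0.234875, +0.309653, -0.105423)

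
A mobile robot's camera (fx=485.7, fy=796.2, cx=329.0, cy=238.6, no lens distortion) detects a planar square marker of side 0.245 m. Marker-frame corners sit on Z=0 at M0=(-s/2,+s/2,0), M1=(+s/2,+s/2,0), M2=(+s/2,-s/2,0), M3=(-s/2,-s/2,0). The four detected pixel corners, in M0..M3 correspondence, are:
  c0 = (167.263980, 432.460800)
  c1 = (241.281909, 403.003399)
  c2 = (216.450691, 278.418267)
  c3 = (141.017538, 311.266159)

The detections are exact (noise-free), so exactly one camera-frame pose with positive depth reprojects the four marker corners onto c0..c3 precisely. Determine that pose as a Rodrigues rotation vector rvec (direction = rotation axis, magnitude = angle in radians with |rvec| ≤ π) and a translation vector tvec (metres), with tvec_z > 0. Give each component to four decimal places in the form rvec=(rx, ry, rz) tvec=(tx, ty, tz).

Intrinsics K: fx=485.7, fy=796.2, cx=329.0, cy=238.6
Marker side s = 0.245 m; corners in marker frame (Z=0):
  M0 = (-0.1225, +0.1225, 0)
  M1 = (+0.1225, +0.1225, 0)
  M2 = (+0.1225, -0.1225, 0)
  M3 = (-0.1225, -0.1225, 0)
Detected image corners:
  c0 = (167.263980, 432.460800) px
  c1 = (241.281909, 403.003399) px
  c2 = (216.450691, 278.418267) px
  c3 = (141.017538, 311.266159) px
Planar DLT: solve 8×8 A·h = b for H (H[2,2]=1):
  H  [+288.57206 +124.67641 +191.27843]
  H  [-157.56105 +539.48364 +357.25254]
  H  [-0.08560 +0.10656 +1.00000]
B = K⁻¹H; ‖b₁‖=0.679891, ‖b₂‖=0.679891; λ = 2/(‖b₁‖+‖b₂‖) = 1.470823, sign → tz>0 ⇒ λ=+1.470823
r₁ = λ·B[:,0] = (+0.95915,-0.25333,-0.12590); r₂ = λ·B[:,1] = (+0.27139,+0.94962,+0.15673)
r₃ = r₁×r₂ = (+0.07985,-0.18449,+0.97958); SVD([r₁ r₂ r₃]) → R = UVᵀ:
  R  [+0.95915 +0.27139 +0.07985]
  R  [-0.25333 +0.94962 -0.18449]
  R  [-0.12590 +0.15673 +0.97958]
t = (-0.41706, +0.21919, +1.47082) m
tr R = 2.888359; θ = arccos((tr R − 1)/2) = 0.335701 rad = 19.234°
axis k = ((R−Rᵀ)₃₂, (R−Rᵀ)₁₃, (R−Rᵀ)₂₁) / (2 sinθ) = (+0.517890, +0.312287, -0.796408)
rvec = θ·k = (+0.173856, +0.104835, -0.267355)

rvec=(0.1739, 0.1048, -0.2674) tvec=(-0.4171, 0.2192, 1.4708)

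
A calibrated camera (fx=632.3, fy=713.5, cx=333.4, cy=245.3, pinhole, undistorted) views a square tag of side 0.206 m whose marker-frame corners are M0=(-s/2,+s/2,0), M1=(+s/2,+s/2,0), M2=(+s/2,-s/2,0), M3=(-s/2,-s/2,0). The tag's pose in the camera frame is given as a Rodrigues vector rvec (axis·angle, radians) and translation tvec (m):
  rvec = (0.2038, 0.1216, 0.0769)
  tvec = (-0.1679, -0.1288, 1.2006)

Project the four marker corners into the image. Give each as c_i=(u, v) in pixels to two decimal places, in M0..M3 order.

c0=(191.70, 223.70) c1=(295.51, 234.03) c2=(301.24, 110.72) c3=(193.62, 102.43)

Intrinsics K: fx=632.3, fy=713.5, cx=333.4, cy=245.3
Marker side s = 0.206 m; corners in marker frame (Z=0):
  M0 = (-0.1030, +0.1030, 0)
  M1 = (+0.1030, +0.1030, 0)
  M2 = (+0.1030, -0.1030, 0)
  M3 = (-0.1030, -0.1030, 0)
rvec = (0.2038, 0.1216, 0.0769), |rvec| = θ = 0.24947 rad = 14.294°
Rodrigues: sinθ=0.24689, 1−cosθ=0.03096; R = I + sinθ·[k]× + (1−cosθ)·[k]×²:
    [+0.98970 -0.06378 +0.12814]
    [+0.08843 +0.97640 -0.19704]
    [-0.11255 +0.20634 +0.97199]
t = (-0.1679, -0.1288, 1.2006) m
M0: Pc = R·M0+t = (-0.27641, -0.03734, +1.23345); u = 632.3·(-0.27641)/1.23345 + 333.4 = 191.7050, v = 713.5·(-0.03734)/1.23345 + 245.3 = 223.7006
M1: Pc = R·M1+t = (-0.07253, -0.01912, +1.21026); u = 632.3·(-0.07253)/1.21026 + 333.4 = 295.5069, v = 713.5·(-0.01912)/1.21026 + 245.3 = 234.0265
M2: Pc = R·M2+t = (-0.05939, -0.22026, +1.16775); u = 632.3·(-0.05939)/1.16775 + 333.4 = 301.2415, v = 713.5·(-0.22026)/1.16775 + 245.3 = 110.7204
M3: Pc = R·M3+t = (-0.26327, -0.23848, +1.19094); u = 632.3·(-0.26327)/1.19094 + 333.4 = 193.6230, v = 713.5·(-0.23848)/1.19094 + 245.3 = 102.4264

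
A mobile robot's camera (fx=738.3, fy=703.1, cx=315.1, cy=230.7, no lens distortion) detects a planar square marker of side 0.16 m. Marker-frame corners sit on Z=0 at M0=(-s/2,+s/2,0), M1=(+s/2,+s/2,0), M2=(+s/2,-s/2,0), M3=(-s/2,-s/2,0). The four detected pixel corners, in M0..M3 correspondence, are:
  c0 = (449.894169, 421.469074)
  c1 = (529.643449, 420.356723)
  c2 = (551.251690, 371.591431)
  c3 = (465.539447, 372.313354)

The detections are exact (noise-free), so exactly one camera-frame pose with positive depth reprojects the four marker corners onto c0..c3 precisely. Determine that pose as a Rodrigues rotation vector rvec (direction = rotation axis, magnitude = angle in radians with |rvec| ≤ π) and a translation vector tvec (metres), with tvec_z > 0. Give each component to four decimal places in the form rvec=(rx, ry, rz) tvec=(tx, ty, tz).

rvec=(0.7067, -0.0756, 0.0364) tvec=(0.3476, 0.3308, 1.3958)

Intrinsics K: fx=738.3, fy=703.1, cx=315.1, cy=230.7
Marker side s = 0.16 m; corners in marker frame (Z=0):
  M0 = (-0.0800, +0.0800, 0)
  M1 = (+0.0800, +0.0800, 0)
  M2 = (+0.0800, -0.0800, 0)
  M3 = (-0.0800, -0.0800, 0)
Detected image corners:
  c0 = (449.894169, 421.469074) px
  c1 = (529.643449, 420.356723) px
  c2 = (551.251690, 371.591431) px
  c3 = (465.539447, 372.313354) px
Planar DLT: solve 8×8 A·h = b for H (H[2,2]=1):
  H  [+545.58483 +114.89817 +498.93040]
  H  [+17.42384 +489.80599 +397.33853]
  H  [+0.05852 +0.46366 +1.00000]
B = K⁻¹H; ‖b₁‖=0.716413, ‖b₂‖=0.716413; λ = 2/(‖b₁‖+‖b₂‖) = 1.395843, sign → tz>0 ⇒ λ=+1.395843
r₁ = λ·B[:,0] = (+0.99663,+0.00779,+0.08169); r₂ = λ·B[:,1] = (-0.05899,+0.76004,+0.64719)
r₃ = r₁×r₂ = (-0.05705,-0.64983,+0.75794); SVD([r₁ r₂ r₃]) → R = UVᵀ:
  R  [+0.99663 -0.05899 -0.05705]
  R  [+0.00779 +0.76004 -0.64983]
  R  [+0.08169 +0.64719 +0.75794]
t = (+0.34755, +0.33082, +1.39584) m
tr R = 2.514606; θ = arccos((tr R − 1)/2) = 0.711623 rad = 40.773°
axis k = ((R−Rᵀ)₃₂, (R−Rᵀ)₁₃, (R−Rᵀ)₂₁) / (2 sinθ) = (+0.993027, -0.106224, +0.051123)
rvec = θ·k = (+0.706661, -0.075591, +0.036381)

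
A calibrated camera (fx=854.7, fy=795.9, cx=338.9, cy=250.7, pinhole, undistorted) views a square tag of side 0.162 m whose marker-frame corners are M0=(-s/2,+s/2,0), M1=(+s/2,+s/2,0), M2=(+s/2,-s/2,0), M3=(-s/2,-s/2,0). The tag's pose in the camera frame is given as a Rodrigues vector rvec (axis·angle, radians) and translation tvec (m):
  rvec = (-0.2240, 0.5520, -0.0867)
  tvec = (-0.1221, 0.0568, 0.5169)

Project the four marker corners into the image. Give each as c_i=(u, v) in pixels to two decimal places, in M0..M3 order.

c0=(39.20, 467.66) c1=(242.29, 466.94) c2=(243.65, 196.95) c3=(53.71, 236.26)

Intrinsics K: fx=854.7, fy=795.9, cx=338.9, cy=250.7
Marker side s = 0.162 m; corners in marker frame (Z=0):
  M0 = (-0.0810, +0.0810, 0)
  M1 = (+0.0810, +0.0810, 0)
  M2 = (+0.0810, -0.0810, 0)
  M3 = (-0.0810, -0.0810, 0)
rvec = (-0.2240, 0.5520, -0.0867), |rvec| = θ = 0.60199 rad = 34.492°
Rodrigues: sinθ=0.56629, 1−cosθ=0.17579; R = I + sinθ·[k]× + (1−cosθ)·[k]×²:
    [+0.84855 +0.02158 +0.52868]
    [-0.14154 +0.97201 +0.18750]
    [-0.50984 -0.23393 +0.82785]
t = (-0.1221, 0.0568, 0.5169) m
M0: Pc = R·M0+t = (-0.18908, +0.14700, +0.53925); u = 854.7·(-0.18908)/0.53925 + 338.9 = 39.2042, v = 795.9·(+0.14700)/0.53925 + 250.7 = 467.6601
M1: Pc = R·M1+t = (-0.05162, +0.12407, +0.45665); u = 854.7·(-0.05162)/0.45665 + 338.9 = 242.2855, v = 795.9·(+0.12407)/0.45665 + 250.7 = 466.9383
M2: Pc = R·M2+t = (-0.05512, -0.03340, +0.49455); u = 854.7·(-0.05512)/0.49455 + 338.9 = 243.6476, v = 795.9·(-0.03340)/0.49455 + 250.7 = 196.9519
M3: Pc = R·M3+t = (-0.19258, -0.01047, +0.57715); u = 854.7·(-0.19258)/0.57715 + 338.9 = 53.7061, v = 795.9·(-0.01047)/0.57715 + 250.7 = 236.2634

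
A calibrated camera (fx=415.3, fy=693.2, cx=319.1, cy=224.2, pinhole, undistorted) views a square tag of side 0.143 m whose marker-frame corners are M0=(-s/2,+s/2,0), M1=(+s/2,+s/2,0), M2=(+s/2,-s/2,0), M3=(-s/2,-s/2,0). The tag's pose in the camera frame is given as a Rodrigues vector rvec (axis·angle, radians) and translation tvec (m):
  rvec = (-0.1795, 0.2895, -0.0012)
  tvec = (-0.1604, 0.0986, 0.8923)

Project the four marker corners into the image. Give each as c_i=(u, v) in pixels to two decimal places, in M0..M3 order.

Intrinsics K: fx=415.3, fy=693.2, cx=319.1, cy=224.2
Marker side s = 0.143 m; corners in marker frame (Z=0):
  M0 = (-0.0715, +0.0715, 0)
  M1 = (+0.0715, +0.0715, 0)
  M2 = (+0.0715, -0.0715, 0)
  M3 = (-0.0715, -0.0715, 0)
rvec = (-0.1795, 0.2895, -0.0012), |rvec| = θ = 0.34063 rad = 19.517°
Rodrigues: sinθ=0.33409, 1−cosθ=0.05746; R = I + sinθ·[k]× + (1−cosθ)·[k]×²:
    [+0.95850 -0.02456 +0.28404]
    [-0.02691 +0.98404 +0.17588]
    [-0.28383 -0.17622 +0.94254]
t = (-0.1604, 0.0986, 0.8923) m
M0: Pc = R·M0+t = (-0.23069, +0.17088, +0.89999); u = 415.3·(-0.23069)/0.89999 + 319.1 = 212.6494, v = 693.2·(+0.17088)/0.89999 + 224.2 = 355.8189
M1: Pc = R·M1+t = (-0.09362, +0.16704, +0.85941); u = 415.3·(-0.09362)/0.85941 + 319.1 = 273.8575, v = 693.2·(+0.16704)/0.85941 + 224.2 = 358.9311
M2: Pc = R·M2+t = (-0.09011, +0.02632, +0.88461); u = 415.3·(-0.09011)/0.88461 + 319.1 = 276.7949, v = 693.2·(+0.02632)/0.88461 + 224.2 = 244.8225
M3: Pc = R·M3+t = (-0.22718, +0.03016, +0.92519); u = 415.3·(-0.22718)/0.92519 + 319.1 = 217.1250, v = 693.2·(+0.03016)/0.92519 + 224.2 = 246.8010

c0=(212.65, 355.82) c1=(273.86, 358.93) c2=(276.79, 244.82) c3=(217.13, 246.80)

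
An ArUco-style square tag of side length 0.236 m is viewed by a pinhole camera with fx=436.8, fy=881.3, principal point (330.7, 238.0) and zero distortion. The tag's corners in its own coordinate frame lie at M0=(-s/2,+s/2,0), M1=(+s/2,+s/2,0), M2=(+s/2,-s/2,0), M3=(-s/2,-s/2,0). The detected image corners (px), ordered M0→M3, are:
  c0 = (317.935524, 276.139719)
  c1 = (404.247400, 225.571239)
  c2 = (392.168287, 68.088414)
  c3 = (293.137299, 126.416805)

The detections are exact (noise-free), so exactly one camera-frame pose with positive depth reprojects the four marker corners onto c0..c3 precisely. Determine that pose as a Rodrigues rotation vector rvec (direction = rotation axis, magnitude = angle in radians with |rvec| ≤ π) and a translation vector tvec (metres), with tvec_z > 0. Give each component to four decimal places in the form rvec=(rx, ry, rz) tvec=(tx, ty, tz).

Intrinsics K: fx=436.8, fy=881.3, cx=330.7, cy=238.0
Marker side s = 0.236 m; corners in marker frame (Z=0):
  M0 = (-0.1180, +0.1180, 0)
  M1 = (+0.1180, +0.1180, 0)
  M2 = (+0.1180, -0.1180, 0)
  M3 = (-0.1180, -0.1180, 0)
Detected image corners:
  c0 = (317.935524, 276.139719) px
  c1 = (404.247400, 225.571239) px
  c2 = (392.168287, 68.088414) px
  c3 = (293.137299, 126.416805) px
Planar DLT: solve 8×8 A·h = b for H (H[2,2]=1):
  H  [+388.22035 +283.30785 +352.46598]
  H  [-230.86936 +752.32519 +179.36160]
  H  [-0.00739 +0.58304 +1.00000]
B = K⁻¹H; ‖b₁‖=0.931425, ‖b₂‖=0.931425; λ = 2/(‖b₁‖+‖b₂‖) = 1.073623, sign → tz>0 ⇒ λ=+1.073623
r₁ = λ·B[:,0] = (+0.96023,-0.27911,-0.00794); r₂ = λ·B[:,1] = (+0.22244,+0.74746,+0.62596)
r₃ = r₁×r₂ = (-0.16878,-0.60283,+0.77981); SVD([r₁ r₂ r₃]) → R = UVᵀ:
  R  [+0.96023 +0.22244 -0.16878]
  R  [-0.27911 +0.74746 -0.60283]
  R  [-0.00794 +0.62596 +0.77981]
t = (+0.05350, -0.07143, +1.07362) m
tr R = 2.487498; θ = arccos((tr R − 1)/2) = 0.732135 rad = 41.948°
axis k = ((R−Rᵀ)₃₂, (R−Rᵀ)₁₃, (R−Rᵀ)₂₁) / (2 sinθ) = (+0.919124, -0.120308, -0.375150)
rvec = θ·k = (+0.672922, -0.088081, -0.274660)

rvec=(0.6729, -0.0881, -0.2747) tvec=(0.0535, -0.0714, 1.0736)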